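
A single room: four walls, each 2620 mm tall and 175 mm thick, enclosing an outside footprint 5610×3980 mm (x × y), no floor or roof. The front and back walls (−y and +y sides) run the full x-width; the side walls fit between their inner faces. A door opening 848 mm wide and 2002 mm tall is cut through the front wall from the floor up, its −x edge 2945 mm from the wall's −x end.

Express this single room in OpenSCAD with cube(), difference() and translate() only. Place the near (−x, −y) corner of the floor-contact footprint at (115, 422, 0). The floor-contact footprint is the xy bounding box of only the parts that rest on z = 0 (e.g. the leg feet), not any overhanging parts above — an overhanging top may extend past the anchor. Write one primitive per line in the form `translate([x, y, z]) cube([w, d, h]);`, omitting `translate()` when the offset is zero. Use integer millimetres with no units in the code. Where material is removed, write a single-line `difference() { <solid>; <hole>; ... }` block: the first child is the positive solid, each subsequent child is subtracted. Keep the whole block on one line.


difference() { translate([115, 422, 0]) cube([5610, 175, 2620]); translate([3060, 422, 0]) cube([848, 175, 2002]); }
translate([115, 4227, 0]) cube([5610, 175, 2620]);
translate([115, 597, 0]) cube([175, 3630, 2620]);
translate([5550, 597, 0]) cube([175, 3630, 2620]);


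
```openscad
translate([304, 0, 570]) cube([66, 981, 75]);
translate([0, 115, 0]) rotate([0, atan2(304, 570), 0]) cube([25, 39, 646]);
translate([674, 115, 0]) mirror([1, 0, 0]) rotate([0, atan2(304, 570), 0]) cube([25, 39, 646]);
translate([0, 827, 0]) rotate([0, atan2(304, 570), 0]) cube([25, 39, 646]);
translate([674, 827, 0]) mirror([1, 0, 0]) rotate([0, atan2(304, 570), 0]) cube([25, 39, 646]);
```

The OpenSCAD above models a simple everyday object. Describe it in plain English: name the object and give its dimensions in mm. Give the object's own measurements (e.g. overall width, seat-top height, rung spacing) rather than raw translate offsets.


A sawhorse. A 66×981×75 mm beam (x, y, z) sits on two A-frame leg pairs. Each pair is two raked legs of 25×39 mm section (39 mm along y) splaying symmetrically in x. Each leg rises 570 mm vertically over 304 mm of horizontal reach and is 646 mm long along its own axis. Every leg's outer bottom edge rests on the floor and its outer top edge meets a bottom edge of the beam — the left legs (tilting toward +x) meet the beam's −x bottom edge, the right legs (their mirror images, tilting toward −x) meet its +x bottom edge — so the leg tops tuck under the beam, the beam's underside is 570 mm above the floor, and the feet are 674 mm apart outside-to-outside with the beam centred between them. The two leg pairs are set in 115 mm from either end of the beam.


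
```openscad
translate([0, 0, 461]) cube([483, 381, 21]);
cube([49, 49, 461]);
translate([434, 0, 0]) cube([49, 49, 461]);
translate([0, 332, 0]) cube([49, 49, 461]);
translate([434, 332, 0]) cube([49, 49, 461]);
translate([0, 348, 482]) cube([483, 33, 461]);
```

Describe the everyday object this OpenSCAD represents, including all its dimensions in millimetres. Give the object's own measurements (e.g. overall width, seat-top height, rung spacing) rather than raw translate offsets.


A chair. The seat is a 483×381×21 mm slab with its top at z = 482 mm, on four 49×49 mm corner legs (flush with the seat edges, standing on z = 0). A flat backrest 33 mm thick, 461 mm tall, spans the full seat width and rises from the seat top along its +y edge, rear face flush with the rear of the seat.


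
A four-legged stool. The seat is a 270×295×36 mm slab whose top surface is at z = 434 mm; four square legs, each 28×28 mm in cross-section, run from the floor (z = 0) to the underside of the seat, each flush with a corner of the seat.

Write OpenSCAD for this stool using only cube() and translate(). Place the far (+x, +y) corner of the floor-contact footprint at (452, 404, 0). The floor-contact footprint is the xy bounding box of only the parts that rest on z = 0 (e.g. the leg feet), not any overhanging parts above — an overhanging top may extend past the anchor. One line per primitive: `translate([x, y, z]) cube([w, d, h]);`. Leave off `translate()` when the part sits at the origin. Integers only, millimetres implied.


// leg_h = 434 - 36 = 398
translate([182, 109, 398]) cube([270, 295, 36]);
translate([182, 109, 0]) cube([28, 28, 398]);
translate([424, 109, 0]) cube([28, 28, 398]);
translate([182, 376, 0]) cube([28, 28, 398]);
translate([424, 376, 0]) cube([28, 28, 398]);


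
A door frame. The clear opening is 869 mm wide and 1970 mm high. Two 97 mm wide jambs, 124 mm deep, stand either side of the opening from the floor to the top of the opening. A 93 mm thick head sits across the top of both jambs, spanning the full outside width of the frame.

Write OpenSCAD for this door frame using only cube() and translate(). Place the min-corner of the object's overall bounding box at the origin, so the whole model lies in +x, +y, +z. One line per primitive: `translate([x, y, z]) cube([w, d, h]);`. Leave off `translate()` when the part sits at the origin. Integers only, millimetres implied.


cube([97, 124, 1970]);
translate([966, 0, 0]) cube([97, 124, 1970]);
translate([0, 0, 1970]) cube([1063, 124, 93]);


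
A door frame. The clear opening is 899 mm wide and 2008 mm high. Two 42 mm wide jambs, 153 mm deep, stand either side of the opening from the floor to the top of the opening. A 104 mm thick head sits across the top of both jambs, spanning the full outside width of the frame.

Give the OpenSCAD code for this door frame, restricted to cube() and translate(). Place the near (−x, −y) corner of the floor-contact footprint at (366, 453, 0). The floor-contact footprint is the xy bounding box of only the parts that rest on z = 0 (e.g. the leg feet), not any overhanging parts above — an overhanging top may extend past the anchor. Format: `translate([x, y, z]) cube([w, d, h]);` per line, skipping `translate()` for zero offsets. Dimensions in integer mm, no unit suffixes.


translate([366, 453, 0]) cube([42, 153, 2008]);
translate([1307, 453, 0]) cube([42, 153, 2008]);
translate([366, 453, 2008]) cube([983, 153, 104]);


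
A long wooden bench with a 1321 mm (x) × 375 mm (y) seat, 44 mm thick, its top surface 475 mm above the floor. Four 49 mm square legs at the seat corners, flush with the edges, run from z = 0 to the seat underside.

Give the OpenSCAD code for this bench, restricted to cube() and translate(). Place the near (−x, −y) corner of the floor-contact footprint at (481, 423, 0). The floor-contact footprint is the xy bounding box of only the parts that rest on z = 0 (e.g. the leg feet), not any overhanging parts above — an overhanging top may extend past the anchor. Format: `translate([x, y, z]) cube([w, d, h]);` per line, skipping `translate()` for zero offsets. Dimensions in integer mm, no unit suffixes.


// leg_h = 475 − 44 = 431
translate([481, 423, 431]) cube([1321, 375, 44]);
translate([481, 423, 0]) cube([49, 49, 431]);
translate([481, 749, 0]) cube([49, 49, 431]);
translate([1753, 423, 0]) cube([49, 49, 431]);
translate([1753, 749, 0]) cube([49, 49, 431]);


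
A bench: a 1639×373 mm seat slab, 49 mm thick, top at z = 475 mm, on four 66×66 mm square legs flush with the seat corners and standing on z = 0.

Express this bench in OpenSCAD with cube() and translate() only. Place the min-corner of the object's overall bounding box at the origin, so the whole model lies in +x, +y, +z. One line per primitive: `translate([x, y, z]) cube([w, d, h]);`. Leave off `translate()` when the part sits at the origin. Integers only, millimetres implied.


translate([0, 0, 426]) cube([1639, 373, 49]);
cube([66, 66, 426]);
translate([0, 307, 0]) cube([66, 66, 426]);
translate([1573, 0, 0]) cube([66, 66, 426]);
translate([1573, 307, 0]) cube([66, 66, 426]);


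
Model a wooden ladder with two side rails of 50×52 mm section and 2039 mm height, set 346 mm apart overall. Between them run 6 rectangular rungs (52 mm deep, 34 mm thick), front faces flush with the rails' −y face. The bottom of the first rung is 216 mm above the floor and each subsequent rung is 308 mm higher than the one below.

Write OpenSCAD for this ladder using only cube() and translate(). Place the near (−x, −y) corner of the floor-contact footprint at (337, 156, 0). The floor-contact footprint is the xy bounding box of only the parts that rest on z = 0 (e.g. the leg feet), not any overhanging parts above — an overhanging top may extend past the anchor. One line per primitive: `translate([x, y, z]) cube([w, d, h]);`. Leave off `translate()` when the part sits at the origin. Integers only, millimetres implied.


translate([337, 156, 0]) cube([50, 52, 2039]);
translate([633, 156, 0]) cube([50, 52, 2039]);
translate([387, 156, 216]) cube([246, 52, 34]);
translate([387, 156, 524]) cube([246, 52, 34]);
translate([387, 156, 832]) cube([246, 52, 34]);
translate([387, 156, 1140]) cube([246, 52, 34]);
translate([387, 156, 1448]) cube([246, 52, 34]);
translate([387, 156, 1756]) cube([246, 52, 34]);


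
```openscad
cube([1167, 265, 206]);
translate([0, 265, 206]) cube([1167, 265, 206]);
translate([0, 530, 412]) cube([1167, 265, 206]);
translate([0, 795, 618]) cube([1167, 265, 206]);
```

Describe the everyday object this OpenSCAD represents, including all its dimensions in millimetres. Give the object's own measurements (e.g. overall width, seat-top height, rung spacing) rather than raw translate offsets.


A straight staircase of 4 solid steps. Each step is 1167 mm wide (x), 265 mm deep (y, the going) and 206 mm tall (the rise). The first step rests on the floor; each subsequent step sits one going further in +y and one rise higher in +z, directly behind and above the previous step with no overlap.


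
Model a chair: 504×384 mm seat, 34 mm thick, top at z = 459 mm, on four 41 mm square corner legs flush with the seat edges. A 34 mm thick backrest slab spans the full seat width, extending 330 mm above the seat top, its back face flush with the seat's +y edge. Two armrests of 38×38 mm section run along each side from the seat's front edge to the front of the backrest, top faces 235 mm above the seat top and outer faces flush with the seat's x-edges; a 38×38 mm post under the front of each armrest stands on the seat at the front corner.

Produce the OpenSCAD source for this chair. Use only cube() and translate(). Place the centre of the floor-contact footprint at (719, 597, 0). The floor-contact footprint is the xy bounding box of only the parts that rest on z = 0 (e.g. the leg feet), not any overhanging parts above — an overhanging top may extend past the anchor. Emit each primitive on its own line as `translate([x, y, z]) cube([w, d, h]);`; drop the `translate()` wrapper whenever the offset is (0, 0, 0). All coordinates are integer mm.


translate([467, 405, 425]) cube([504, 384, 34]);
translate([467, 405, 0]) cube([41, 41, 425]);
translate([930, 405, 0]) cube([41, 41, 425]);
translate([467, 748, 0]) cube([41, 41, 425]);
translate([930, 748, 0]) cube([41, 41, 425]);
translate([467, 755, 459]) cube([504, 34, 330]);
translate([467, 405, 656]) cube([38, 350, 38]);
translate([933, 405, 656]) cube([38, 350, 38]);
translate([467, 405, 459]) cube([38, 38, 197]);
translate([933, 405, 459]) cube([38, 38, 197]);


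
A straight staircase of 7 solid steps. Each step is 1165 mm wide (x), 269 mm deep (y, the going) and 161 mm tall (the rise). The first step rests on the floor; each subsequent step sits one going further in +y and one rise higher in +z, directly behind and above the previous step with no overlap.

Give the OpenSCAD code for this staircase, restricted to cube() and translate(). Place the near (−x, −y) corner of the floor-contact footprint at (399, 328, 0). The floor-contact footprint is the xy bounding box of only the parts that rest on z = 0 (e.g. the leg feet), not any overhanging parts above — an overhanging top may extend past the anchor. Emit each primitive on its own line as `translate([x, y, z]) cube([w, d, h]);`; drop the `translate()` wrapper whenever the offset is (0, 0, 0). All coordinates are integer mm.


translate([399, 328, 0]) cube([1165, 269, 161]);
translate([399, 597, 161]) cube([1165, 269, 161]);
translate([399, 866, 322]) cube([1165, 269, 161]);
translate([399, 1135, 483]) cube([1165, 269, 161]);
translate([399, 1404, 644]) cube([1165, 269, 161]);
translate([399, 1673, 805]) cube([1165, 269, 161]);
translate([399, 1942, 966]) cube([1165, 269, 161]);


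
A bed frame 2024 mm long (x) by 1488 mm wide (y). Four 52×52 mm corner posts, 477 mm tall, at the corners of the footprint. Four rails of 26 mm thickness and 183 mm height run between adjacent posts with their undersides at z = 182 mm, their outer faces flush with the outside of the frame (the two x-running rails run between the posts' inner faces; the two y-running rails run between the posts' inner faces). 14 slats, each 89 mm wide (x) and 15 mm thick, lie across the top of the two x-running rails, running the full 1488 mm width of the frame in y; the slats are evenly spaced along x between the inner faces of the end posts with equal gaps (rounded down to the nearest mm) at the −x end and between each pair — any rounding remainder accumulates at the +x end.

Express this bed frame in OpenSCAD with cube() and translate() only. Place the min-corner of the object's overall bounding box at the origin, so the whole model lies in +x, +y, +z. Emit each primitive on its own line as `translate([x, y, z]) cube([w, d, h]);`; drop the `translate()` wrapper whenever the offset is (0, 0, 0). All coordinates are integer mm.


cube([52, 52, 477]);
translate([0, 1436, 0]) cube([52, 52, 477]);
translate([1972, 0, 0]) cube([52, 52, 477]);
translate([1972, 1436, 0]) cube([52, 52, 477]);
translate([52, 0, 182]) cube([1920, 26, 183]);
translate([52, 1462, 182]) cube([1920, 26, 183]);
translate([0, 52, 182]) cube([26, 1384, 183]);
translate([1998, 52, 182]) cube([26, 1384, 183]);
translate([96, 0, 365]) cube([89, 1488, 15]);
translate([229, 0, 365]) cube([89, 1488, 15]);
translate([362, 0, 365]) cube([89, 1488, 15]);
translate([495, 0, 365]) cube([89, 1488, 15]);
translate([628, 0, 365]) cube([89, 1488, 15]);
translate([761, 0, 365]) cube([89, 1488, 15]);
translate([894, 0, 365]) cube([89, 1488, 15]);
translate([1027, 0, 365]) cube([89, 1488, 15]);
translate([1160, 0, 365]) cube([89, 1488, 15]);
translate([1293, 0, 365]) cube([89, 1488, 15]);
translate([1426, 0, 365]) cube([89, 1488, 15]);
translate([1559, 0, 365]) cube([89, 1488, 15]);
translate([1692, 0, 365]) cube([89, 1488, 15]);
translate([1825, 0, 365]) cube([89, 1488, 15]);


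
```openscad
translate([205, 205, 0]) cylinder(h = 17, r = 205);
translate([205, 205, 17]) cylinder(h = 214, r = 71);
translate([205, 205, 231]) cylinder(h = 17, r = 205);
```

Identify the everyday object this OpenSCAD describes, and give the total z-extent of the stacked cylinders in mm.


A spool. The overall height is 248 mm.

Three coaxial cylinders, large–small–large — a spool. Two 17 mm flanges and a 214 mm core give 17 + 214 + 17 = 248 mm.


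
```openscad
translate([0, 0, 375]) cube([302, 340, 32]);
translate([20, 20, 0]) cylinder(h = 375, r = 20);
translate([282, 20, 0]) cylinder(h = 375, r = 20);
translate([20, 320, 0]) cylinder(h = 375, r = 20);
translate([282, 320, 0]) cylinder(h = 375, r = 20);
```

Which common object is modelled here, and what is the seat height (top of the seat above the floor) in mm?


A stool. The seat height is 407 mm.

A 302×340×32 slab at z = 375 on four corner cylinders — a stool. The seat top is 375 + 32 = 407 mm.


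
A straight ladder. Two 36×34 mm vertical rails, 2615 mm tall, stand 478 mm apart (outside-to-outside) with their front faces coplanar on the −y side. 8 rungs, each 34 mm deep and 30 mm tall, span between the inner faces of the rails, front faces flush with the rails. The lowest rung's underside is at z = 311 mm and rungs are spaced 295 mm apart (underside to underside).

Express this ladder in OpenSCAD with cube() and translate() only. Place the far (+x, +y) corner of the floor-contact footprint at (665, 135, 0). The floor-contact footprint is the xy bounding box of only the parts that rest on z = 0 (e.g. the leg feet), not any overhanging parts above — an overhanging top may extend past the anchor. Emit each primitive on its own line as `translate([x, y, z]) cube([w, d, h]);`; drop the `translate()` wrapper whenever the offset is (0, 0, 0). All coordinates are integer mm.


translate([187, 101, 0]) cube([36, 34, 2615]);
translate([629, 101, 0]) cube([36, 34, 2615]);
translate([223, 101, 311]) cube([406, 34, 30]);
translate([223, 101, 606]) cube([406, 34, 30]);
translate([223, 101, 901]) cube([406, 34, 30]);
translate([223, 101, 1196]) cube([406, 34, 30]);
translate([223, 101, 1491]) cube([406, 34, 30]);
translate([223, 101, 1786]) cube([406, 34, 30]);
translate([223, 101, 2081]) cube([406, 34, 30]);
translate([223, 101, 2376]) cube([406, 34, 30]);


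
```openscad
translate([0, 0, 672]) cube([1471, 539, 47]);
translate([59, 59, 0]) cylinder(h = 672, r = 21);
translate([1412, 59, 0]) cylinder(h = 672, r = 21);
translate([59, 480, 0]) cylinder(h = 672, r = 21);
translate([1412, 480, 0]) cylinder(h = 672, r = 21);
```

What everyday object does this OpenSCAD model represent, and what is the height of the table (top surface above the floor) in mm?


A table. The table height is 719 mm.

A 1471×539×47 slab sits at z = 672 on four Ø42 mm round legs — a table. The top surface is at 672 + 47 = 719 mm.


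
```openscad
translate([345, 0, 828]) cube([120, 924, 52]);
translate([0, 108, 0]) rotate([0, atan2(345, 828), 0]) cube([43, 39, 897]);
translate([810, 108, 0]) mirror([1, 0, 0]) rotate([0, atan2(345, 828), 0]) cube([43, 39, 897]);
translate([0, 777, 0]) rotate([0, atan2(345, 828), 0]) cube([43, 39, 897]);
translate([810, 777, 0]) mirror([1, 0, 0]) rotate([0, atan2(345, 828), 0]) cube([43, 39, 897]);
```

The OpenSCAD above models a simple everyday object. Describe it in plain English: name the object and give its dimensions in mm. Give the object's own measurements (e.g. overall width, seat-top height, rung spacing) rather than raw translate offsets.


A sawhorse. A 120×924×52 mm beam (x, y, z) sits on two A-frame leg pairs. Each pair is two raked legs of 43×39 mm section (39 mm along y) splaying symmetrically in x. Each leg rises 828 mm vertically over 345 mm of horizontal reach and is 897 mm long along its own axis. Every leg's outer bottom edge rests on the floor and its outer top edge meets a bottom edge of the beam — the left legs (tilting toward +x) meet the beam's −x bottom edge, the right legs (their mirror images, tilting toward −x) meet its +x bottom edge — so the leg tops tuck under the beam, the beam's underside is 828 mm above the floor, and the feet are 810 mm apart outside-to-outside with the beam centred between them. The two leg pairs are set in 108 mm from either end of the beam.


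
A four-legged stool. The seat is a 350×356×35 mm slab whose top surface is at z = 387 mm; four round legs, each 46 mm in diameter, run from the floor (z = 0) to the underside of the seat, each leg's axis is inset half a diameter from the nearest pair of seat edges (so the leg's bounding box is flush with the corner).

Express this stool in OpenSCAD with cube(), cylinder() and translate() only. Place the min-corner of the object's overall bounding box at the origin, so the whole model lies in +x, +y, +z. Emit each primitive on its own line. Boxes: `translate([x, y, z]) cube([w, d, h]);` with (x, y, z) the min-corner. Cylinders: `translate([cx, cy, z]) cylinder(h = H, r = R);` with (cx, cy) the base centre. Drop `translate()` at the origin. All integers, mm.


translate([0, 0, 352]) cube([350, 356, 35]);
translate([23, 23, 0]) cylinder(h = 352, r = 23);
translate([327, 23, 0]) cylinder(h = 352, r = 23);
translate([23, 333, 0]) cylinder(h = 352, r = 23);
translate([327, 333, 0]) cylinder(h = 352, r = 23);


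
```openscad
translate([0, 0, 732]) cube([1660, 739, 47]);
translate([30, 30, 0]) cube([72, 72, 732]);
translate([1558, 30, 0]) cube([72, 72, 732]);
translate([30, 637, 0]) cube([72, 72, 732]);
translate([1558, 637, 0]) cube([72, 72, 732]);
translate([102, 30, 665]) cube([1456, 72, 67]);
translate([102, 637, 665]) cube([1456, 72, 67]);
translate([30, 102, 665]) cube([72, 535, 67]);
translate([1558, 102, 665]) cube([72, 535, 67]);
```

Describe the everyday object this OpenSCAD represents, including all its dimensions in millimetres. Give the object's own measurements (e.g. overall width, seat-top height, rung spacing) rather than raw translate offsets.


A table: top 1660 mm (x) × 739 mm (y), 47 mm thick, upper face at z = 779 mm, on four 72×72 mm square legs, each inset 30 mm from the nearest pair of top edges from z = 0 to the bottom of the top. Four apron rails, 72 mm thick and 67 mm tall, run between adjacent legs with their top edges flush with the underside of the top and their outer faces flush with the legs' outer faces.


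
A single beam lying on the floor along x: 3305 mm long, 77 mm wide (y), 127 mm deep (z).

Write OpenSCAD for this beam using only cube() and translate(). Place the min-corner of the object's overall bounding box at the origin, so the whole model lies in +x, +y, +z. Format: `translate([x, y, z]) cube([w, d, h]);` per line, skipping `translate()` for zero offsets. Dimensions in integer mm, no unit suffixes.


cube([3305, 77, 127]);


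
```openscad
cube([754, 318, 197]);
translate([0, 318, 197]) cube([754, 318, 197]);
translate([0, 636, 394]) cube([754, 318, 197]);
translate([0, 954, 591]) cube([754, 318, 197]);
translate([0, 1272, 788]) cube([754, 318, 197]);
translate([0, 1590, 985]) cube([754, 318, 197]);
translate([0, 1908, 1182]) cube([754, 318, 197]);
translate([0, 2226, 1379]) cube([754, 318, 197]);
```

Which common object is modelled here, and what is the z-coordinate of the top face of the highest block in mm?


A staircase. The total rise is 1576 mm.

8 identical blocks, each offset up and back from the previous — a staircase. Each step is 197 mm tall and there are 8 of them, so the total rise is 8 × 197 = 1576 mm.


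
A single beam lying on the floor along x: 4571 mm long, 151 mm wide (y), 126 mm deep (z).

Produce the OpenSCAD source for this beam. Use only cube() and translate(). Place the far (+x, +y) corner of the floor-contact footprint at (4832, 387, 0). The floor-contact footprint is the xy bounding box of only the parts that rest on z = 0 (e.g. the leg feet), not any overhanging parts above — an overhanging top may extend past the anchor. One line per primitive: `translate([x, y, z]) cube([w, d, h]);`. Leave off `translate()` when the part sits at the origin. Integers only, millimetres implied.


translate([261, 236, 0]) cube([4571, 151, 126]);


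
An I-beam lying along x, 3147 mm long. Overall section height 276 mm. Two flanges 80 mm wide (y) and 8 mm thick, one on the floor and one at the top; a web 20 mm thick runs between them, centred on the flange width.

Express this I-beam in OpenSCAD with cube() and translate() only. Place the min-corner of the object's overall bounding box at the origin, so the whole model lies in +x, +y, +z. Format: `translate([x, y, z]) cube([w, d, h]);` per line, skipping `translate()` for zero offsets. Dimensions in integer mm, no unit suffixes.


cube([3147, 80, 8]);
translate([0, 30, 8]) cube([3147, 20, 260]);
translate([0, 0, 268]) cube([3147, 80, 8]);


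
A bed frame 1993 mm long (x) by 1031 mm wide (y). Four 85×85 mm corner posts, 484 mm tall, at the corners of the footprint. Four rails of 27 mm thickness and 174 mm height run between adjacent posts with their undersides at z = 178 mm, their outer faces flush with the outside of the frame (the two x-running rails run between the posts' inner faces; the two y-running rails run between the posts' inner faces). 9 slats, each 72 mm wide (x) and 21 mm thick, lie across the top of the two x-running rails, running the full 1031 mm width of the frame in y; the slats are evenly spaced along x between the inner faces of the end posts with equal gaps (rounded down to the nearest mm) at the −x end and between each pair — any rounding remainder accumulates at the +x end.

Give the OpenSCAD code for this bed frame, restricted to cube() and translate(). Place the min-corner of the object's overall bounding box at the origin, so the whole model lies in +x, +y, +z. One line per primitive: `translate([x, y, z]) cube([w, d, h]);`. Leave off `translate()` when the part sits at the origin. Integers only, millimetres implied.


cube([85, 85, 484]);
translate([0, 946, 0]) cube([85, 85, 484]);
translate([1908, 0, 0]) cube([85, 85, 484]);
translate([1908, 946, 0]) cube([85, 85, 484]);
translate([85, 0, 178]) cube([1823, 27, 174]);
translate([85, 1004, 178]) cube([1823, 27, 174]);
translate([0, 85, 178]) cube([27, 861, 174]);
translate([1966, 85, 178]) cube([27, 861, 174]);
translate([202, 0, 352]) cube([72, 1031, 21]);
translate([391, 0, 352]) cube([72, 1031, 21]);
translate([580, 0, 352]) cube([72, 1031, 21]);
translate([769, 0, 352]) cube([72, 1031, 21]);
translate([958, 0, 352]) cube([72, 1031, 21]);
translate([1147, 0, 352]) cube([72, 1031, 21]);
translate([1336, 0, 352]) cube([72, 1031, 21]);
translate([1525, 0, 352]) cube([72, 1031, 21]);
translate([1714, 0, 352]) cube([72, 1031, 21]);


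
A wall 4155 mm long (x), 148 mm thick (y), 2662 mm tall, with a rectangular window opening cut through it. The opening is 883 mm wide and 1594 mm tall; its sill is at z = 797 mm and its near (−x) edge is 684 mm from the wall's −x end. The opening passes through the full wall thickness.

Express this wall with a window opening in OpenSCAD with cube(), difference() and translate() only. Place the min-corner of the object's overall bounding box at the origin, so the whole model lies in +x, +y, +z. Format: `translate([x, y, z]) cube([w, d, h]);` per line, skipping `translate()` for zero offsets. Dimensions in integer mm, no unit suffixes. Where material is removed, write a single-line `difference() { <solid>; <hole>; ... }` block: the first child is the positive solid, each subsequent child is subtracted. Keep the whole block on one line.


difference() { cube([4155, 148, 2662]); translate([684, 0, 797]) cube([883, 148, 1594]); }


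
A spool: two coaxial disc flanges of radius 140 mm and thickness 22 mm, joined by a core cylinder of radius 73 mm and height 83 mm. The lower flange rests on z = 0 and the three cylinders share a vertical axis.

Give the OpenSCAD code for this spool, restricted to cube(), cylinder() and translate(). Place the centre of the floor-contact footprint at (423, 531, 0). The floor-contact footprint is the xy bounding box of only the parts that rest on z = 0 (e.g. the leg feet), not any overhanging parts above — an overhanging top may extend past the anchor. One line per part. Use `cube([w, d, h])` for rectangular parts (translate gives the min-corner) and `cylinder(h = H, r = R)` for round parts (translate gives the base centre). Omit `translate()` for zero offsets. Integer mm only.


translate([423, 531, 0]) cylinder(h = 22, r = 140);
translate([423, 531, 22]) cylinder(h = 83, r = 73);
translate([423, 531, 105]) cylinder(h = 22, r = 140);


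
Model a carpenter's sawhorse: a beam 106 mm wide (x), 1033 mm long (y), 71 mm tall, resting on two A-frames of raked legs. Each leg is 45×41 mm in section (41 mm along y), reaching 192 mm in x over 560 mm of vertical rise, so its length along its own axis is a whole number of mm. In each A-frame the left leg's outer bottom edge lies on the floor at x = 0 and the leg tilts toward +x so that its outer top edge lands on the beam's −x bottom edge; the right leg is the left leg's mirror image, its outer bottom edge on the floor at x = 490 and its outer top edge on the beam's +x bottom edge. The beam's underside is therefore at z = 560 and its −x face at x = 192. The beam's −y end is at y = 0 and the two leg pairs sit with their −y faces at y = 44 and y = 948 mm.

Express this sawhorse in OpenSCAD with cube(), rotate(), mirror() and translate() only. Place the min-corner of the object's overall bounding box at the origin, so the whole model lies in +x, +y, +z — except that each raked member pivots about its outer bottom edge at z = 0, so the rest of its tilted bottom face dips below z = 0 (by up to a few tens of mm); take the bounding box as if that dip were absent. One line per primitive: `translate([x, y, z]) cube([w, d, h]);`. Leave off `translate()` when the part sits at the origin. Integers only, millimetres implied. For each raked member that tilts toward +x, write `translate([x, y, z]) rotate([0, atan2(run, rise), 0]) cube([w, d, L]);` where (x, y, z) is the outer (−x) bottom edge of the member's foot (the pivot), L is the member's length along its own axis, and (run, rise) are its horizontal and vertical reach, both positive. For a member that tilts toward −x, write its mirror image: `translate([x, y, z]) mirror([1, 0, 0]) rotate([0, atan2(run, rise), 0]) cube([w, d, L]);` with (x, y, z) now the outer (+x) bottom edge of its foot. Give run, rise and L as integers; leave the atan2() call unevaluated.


// leg length = √(192² + 560²) = 592
// right-leg outer foot x = 2·192 + 106 = 490
// beam min-corner = (192, 0, 560)
translate([192, 0, 560]) cube([106, 1033, 71]);
translate([0, 44, 0]) rotate([0, atan2(192, 560), 0]) cube([45, 41, 592]);
translate([490, 44, 0]) mirror([1, 0, 0]) rotate([0, atan2(192, 560), 0]) cube([45, 41, 592]);
translate([0, 948, 0]) rotate([0, atan2(192, 560), 0]) cube([45, 41, 592]);
translate([490, 948, 0]) mirror([1, 0, 0]) rotate([0, atan2(192, 560), 0]) cube([45, 41, 592]);


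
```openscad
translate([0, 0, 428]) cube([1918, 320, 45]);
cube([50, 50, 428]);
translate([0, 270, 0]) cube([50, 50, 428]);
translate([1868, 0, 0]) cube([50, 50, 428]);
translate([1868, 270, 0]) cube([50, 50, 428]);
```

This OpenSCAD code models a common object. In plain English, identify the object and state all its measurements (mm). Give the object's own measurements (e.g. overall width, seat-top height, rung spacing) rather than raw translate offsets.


A bench: a 1918×320 mm seat slab, 45 mm thick, top at z = 473 mm, on four 50×50 mm square legs flush with the seat corners and standing on z = 0.


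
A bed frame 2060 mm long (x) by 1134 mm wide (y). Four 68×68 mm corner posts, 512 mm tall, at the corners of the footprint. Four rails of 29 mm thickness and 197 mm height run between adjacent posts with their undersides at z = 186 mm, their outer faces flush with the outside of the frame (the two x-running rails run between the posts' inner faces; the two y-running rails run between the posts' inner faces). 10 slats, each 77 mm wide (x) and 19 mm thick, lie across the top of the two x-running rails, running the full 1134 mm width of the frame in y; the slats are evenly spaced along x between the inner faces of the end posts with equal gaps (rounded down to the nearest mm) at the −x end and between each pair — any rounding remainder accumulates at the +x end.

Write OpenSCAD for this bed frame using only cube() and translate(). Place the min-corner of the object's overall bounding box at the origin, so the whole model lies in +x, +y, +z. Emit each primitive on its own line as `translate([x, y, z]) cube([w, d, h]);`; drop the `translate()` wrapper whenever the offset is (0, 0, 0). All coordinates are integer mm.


cube([68, 68, 512]);
translate([0, 1066, 0]) cube([68, 68, 512]);
translate([1992, 0, 0]) cube([68, 68, 512]);
translate([1992, 1066, 0]) cube([68, 68, 512]);
translate([68, 0, 186]) cube([1924, 29, 197]);
translate([68, 1105, 186]) cube([1924, 29, 197]);
translate([0, 68, 186]) cube([29, 998, 197]);
translate([2031, 68, 186]) cube([29, 998, 197]);
translate([172, 0, 383]) cube([77, 1134, 19]);
translate([353, 0, 383]) cube([77, 1134, 19]);
translate([534, 0, 383]) cube([77, 1134, 19]);
translate([715, 0, 383]) cube([77, 1134, 19]);
translate([896, 0, 383]) cube([77, 1134, 19]);
translate([1077, 0, 383]) cube([77, 1134, 19]);
translate([1258, 0, 383]) cube([77, 1134, 19]);
translate([1439, 0, 383]) cube([77, 1134, 19]);
translate([1620, 0, 383]) cube([77, 1134, 19]);
translate([1801, 0, 383]) cube([77, 1134, 19]);


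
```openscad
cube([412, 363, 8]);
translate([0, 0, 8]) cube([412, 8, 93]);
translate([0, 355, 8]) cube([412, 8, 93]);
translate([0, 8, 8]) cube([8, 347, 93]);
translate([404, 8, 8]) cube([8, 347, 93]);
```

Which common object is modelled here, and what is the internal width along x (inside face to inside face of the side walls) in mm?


An open box. The internal width is 396 mm.

A 412×363 base slab with four walls standing on it — an open box. The base is 412 mm wide and the walls are 8 mm thick, so the internal width is 412 − 2 × 8 = 396 mm.


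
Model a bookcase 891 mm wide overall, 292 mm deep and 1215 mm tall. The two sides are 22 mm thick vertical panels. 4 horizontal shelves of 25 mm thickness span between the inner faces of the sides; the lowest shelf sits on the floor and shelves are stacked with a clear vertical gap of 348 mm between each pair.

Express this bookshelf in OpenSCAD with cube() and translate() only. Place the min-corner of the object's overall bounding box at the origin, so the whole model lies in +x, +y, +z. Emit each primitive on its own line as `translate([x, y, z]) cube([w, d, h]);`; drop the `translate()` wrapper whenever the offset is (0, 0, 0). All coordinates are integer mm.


cube([22, 292, 1215]);
translate([869, 0, 0]) cube([22, 292, 1215]);
translate([22, 0, 0]) cube([847, 292, 25]);
translate([22, 0, 373]) cube([847, 292, 25]);
translate([22, 0, 746]) cube([847, 292, 25]);
translate([22, 0, 1119]) cube([847, 292, 25]);


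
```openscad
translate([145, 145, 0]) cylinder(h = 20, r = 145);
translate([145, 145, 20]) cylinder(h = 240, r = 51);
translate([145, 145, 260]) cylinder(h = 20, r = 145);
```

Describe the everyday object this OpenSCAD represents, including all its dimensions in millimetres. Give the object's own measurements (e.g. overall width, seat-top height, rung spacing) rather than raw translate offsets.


A spool: two coaxial disc flanges of radius 145 mm and thickness 20 mm, joined by a core cylinder of radius 51 mm and height 240 mm. The lower flange rests on z = 0 and the three cylinders share a vertical axis.


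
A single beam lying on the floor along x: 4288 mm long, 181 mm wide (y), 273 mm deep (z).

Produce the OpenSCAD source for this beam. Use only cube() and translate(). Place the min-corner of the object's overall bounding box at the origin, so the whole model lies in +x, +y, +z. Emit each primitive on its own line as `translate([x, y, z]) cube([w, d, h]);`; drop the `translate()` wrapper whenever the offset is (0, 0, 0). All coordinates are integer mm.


cube([4288, 181, 273]);


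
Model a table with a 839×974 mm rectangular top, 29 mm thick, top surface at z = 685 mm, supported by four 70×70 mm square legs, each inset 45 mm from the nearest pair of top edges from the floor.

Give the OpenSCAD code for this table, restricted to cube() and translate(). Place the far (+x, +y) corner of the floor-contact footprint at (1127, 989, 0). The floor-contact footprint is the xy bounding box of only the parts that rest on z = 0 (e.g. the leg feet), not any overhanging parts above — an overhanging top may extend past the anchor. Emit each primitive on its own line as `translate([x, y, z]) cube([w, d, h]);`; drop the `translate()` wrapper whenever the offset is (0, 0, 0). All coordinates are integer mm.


translate([333, 60, 656]) cube([839, 974, 29]);
translate([378, 105, 0]) cube([70, 70, 656]);
translate([1057, 105, 0]) cube([70, 70, 656]);
translate([378, 919, 0]) cube([70, 70, 656]);
translate([1057, 919, 0]) cube([70, 70, 656]);


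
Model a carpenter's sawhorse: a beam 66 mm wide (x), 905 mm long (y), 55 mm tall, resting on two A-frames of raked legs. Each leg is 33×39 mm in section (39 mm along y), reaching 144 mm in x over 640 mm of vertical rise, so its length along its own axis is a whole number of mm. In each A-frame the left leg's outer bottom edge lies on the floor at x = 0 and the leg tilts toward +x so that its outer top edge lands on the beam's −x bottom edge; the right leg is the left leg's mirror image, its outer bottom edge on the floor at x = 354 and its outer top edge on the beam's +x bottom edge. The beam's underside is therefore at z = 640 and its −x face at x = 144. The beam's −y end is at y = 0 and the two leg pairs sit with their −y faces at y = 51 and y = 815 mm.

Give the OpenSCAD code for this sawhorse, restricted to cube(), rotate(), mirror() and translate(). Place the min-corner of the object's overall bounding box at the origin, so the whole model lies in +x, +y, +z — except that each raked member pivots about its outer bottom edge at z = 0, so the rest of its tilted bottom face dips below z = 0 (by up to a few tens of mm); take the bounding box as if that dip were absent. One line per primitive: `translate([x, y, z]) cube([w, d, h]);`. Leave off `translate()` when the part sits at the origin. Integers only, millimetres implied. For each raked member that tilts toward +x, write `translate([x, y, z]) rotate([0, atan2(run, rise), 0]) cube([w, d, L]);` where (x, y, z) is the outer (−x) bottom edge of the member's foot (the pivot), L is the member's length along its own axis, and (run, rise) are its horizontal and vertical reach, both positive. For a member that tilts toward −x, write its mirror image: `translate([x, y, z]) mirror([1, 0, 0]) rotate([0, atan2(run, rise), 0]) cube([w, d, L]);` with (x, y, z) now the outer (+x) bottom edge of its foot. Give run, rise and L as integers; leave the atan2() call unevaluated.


// leg length = √(144² + 640²) = 656
// right-leg outer foot x = 2·144 + 66 = 354
// beam min-corner = (144, 0, 640)
translate([144, 0, 640]) cube([66, 905, 55]);
translate([0, 51, 0]) rotate([0, atan2(144, 640), 0]) cube([33, 39, 656]);
translate([354, 51, 0]) mirror([1, 0, 0]) rotate([0, atan2(144, 640), 0]) cube([33, 39, 656]);
translate([0, 815, 0]) rotate([0, atan2(144, 640), 0]) cube([33, 39, 656]);
translate([354, 815, 0]) mirror([1, 0, 0]) rotate([0, atan2(144, 640), 0]) cube([33, 39, 656]);


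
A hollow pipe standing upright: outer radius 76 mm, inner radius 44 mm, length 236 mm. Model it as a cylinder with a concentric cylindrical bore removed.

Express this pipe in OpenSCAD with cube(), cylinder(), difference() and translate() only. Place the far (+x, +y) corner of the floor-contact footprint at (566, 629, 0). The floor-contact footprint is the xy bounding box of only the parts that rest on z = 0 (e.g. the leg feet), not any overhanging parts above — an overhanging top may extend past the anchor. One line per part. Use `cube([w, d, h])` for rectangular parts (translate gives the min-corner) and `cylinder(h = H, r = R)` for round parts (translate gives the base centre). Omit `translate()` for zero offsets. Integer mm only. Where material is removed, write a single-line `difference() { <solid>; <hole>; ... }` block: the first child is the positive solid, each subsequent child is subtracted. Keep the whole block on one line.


difference() { translate([490, 553, 0]) cylinder(h = 236, r = 76); translate([490, 553, 0]) cylinder(h = 236, r = 44); }


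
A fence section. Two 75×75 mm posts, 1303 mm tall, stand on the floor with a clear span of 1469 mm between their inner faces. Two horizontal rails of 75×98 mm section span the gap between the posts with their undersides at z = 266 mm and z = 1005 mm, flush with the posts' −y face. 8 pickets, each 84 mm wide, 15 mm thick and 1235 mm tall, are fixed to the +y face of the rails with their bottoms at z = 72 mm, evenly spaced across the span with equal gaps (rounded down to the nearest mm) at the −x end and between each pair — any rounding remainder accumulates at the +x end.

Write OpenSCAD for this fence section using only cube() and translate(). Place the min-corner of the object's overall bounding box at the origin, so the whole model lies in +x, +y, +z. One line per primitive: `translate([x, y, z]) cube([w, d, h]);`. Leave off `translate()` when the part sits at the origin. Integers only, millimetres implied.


cube([75, 75, 1303]);
translate([1544, 0, 0]) cube([75, 75, 1303]);
translate([75, 0, 266]) cube([1469, 75, 98]);
translate([75, 0, 1005]) cube([1469, 75, 98]);
translate([163, 75, 72]) cube([84, 15, 1235]);
translate([335, 75, 72]) cube([84, 15, 1235]);
translate([507, 75, 72]) cube([84, 15, 1235]);
translate([679, 75, 72]) cube([84, 15, 1235]);
translate([851, 75, 72]) cube([84, 15, 1235]);
translate([1023, 75, 72]) cube([84, 15, 1235]);
translate([1195, 75, 72]) cube([84, 15, 1235]);
translate([1367, 75, 72]) cube([84, 15, 1235]);
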